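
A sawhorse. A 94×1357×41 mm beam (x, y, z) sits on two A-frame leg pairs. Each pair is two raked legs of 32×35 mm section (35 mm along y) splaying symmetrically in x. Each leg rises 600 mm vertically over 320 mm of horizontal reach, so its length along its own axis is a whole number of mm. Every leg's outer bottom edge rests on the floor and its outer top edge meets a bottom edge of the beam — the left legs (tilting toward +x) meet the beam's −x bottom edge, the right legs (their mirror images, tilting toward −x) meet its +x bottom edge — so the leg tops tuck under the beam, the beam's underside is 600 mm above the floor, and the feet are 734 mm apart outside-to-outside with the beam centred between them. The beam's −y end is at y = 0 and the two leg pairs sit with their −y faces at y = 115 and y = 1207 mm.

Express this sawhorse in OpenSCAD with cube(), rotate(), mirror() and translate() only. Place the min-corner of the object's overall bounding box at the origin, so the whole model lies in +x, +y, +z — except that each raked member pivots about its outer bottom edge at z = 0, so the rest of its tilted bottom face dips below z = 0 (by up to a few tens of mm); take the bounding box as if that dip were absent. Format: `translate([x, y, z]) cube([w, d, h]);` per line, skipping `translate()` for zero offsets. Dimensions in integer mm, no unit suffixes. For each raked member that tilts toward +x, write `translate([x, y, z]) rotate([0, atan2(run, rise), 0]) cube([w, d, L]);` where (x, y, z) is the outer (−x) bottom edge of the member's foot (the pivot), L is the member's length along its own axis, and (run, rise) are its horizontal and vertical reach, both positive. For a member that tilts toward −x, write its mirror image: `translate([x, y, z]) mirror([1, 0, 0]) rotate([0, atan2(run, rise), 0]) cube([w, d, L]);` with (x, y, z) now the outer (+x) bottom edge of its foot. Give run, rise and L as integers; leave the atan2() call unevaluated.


translate([320, 0, 600]) cube([94, 1357, 41]);
translate([0, 115, 0]) rotate([0, atan2(320, 600), 0]) cube([32, 35, 680]);
translate([734, 115, 0]) mirror([1, 0, 0]) rotate([0, atan2(320, 600), 0]) cube([32, 35, 680]);
translate([0, 1207, 0]) rotate([0, atan2(320, 600), 0]) cube([32, 35, 680]);
translate([734, 1207, 0]) mirror([1, 0, 0]) rotate([0, atan2(320, 600), 0]) cube([32, 35, 680]);


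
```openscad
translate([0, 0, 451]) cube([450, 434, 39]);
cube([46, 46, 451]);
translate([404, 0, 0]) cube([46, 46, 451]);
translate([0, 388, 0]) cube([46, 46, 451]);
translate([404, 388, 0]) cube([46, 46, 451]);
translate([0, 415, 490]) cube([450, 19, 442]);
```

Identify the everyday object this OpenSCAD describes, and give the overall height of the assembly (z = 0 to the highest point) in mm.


A chair. The overall height is 932 mm.

A slab on four corner posts with a tall panel at the back — a chair. The seat slab sits at z = 451 with thickness 39, and the 442 mm backrest starts at the seat top, so the overall height is 451 + 39 + 442 = 932 mm.


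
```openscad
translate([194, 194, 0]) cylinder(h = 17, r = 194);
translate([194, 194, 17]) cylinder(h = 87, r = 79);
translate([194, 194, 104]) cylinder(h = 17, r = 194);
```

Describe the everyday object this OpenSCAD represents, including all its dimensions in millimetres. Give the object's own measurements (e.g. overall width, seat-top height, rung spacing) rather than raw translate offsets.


A spool: two coaxial disc flanges of radius 194 mm and thickness 17 mm, joined by a core cylinder of radius 79 mm and height 87 mm. The lower flange rests on z = 0 and the three cylinders share a vertical axis.


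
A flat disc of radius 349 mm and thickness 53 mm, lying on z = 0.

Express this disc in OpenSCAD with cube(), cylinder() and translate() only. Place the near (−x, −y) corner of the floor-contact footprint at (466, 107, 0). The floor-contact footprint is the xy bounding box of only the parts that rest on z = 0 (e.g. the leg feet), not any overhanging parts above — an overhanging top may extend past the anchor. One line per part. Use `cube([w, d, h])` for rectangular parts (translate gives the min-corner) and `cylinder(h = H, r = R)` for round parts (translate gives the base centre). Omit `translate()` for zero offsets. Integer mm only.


translate([815, 456, 0]) cylinder(h = 53, r = 349);


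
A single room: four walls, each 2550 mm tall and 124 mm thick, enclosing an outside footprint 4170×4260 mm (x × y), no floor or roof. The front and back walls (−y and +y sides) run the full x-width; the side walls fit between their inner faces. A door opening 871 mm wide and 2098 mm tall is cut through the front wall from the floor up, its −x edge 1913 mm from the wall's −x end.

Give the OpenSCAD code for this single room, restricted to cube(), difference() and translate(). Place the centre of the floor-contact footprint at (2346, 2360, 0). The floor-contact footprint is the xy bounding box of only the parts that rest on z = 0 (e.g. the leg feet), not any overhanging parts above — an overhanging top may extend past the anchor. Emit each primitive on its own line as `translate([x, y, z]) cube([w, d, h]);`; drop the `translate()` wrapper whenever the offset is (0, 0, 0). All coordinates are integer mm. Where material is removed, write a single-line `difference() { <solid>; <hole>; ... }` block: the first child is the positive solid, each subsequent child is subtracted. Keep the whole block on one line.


difference() { translate([261, 230, 0]) cube([4170, 124, 2550]); translate([2174, 230, 0]) cube([871, 124, 2098]); }
translate([261, 4366, 0]) cube([4170, 124, 2550]);
translate([261, 354, 0]) cube([124, 4012, 2550]);
translate([4307, 354, 0]) cube([124, 4012, 2550]);


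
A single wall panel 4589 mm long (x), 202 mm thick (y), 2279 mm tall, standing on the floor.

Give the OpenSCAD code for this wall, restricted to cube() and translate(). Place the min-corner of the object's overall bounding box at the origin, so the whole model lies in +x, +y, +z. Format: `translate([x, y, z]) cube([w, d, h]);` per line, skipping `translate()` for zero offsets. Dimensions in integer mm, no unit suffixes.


cube([4589, 202, 2279]);


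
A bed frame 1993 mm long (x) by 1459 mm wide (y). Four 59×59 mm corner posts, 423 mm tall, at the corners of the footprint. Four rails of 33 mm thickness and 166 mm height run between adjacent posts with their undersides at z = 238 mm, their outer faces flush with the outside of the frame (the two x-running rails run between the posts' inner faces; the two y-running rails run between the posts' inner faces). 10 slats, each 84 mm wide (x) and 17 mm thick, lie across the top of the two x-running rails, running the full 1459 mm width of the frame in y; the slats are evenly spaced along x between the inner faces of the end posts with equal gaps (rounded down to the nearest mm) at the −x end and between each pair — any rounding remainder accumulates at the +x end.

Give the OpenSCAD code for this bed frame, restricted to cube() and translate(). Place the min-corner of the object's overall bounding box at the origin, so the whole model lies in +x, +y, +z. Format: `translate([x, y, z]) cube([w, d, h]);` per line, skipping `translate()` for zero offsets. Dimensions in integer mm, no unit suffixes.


cube([59, 59, 423]);
translate([0, 1400, 0]) cube([59, 59, 423]);
translate([1934, 0, 0]) cube([59, 59, 423]);
translate([1934, 1400, 0]) cube([59, 59, 423]);
translate([59, 0, 238]) cube([1875, 33, 166]);
translate([59, 1426, 238]) cube([1875, 33, 166]);
translate([0, 59, 238]) cube([33, 1341, 166]);
translate([1960, 59, 238]) cube([33, 1341, 166]);
translate([153, 0, 404]) cube([84, 1459, 17]);
translate([331, 0, 404]) cube([84, 1459, 17]);
translate([509, 0, 404]) cube([84, 1459, 17]);
translate([687, 0, 404]) cube([84, 1459, 17]);
translate([865, 0, 404]) cube([84, 1459, 17]);
translate([1043, 0, 404]) cube([84, 1459, 17]);
translate([1221, 0, 404]) cube([84, 1459, 17]);
translate([1399, 0, 404]) cube([84, 1459, 17]);
translate([1577, 0, 404]) cube([84, 1459, 17]);
translate([1755, 0, 404]) cube([84, 1459, 17]);


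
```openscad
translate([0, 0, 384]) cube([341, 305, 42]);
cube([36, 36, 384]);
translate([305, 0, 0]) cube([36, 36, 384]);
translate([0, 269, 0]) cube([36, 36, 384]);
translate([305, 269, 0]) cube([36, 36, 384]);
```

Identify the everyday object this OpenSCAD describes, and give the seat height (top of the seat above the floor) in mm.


A stool. The seat height is 426 mm.

A 341×305×42 slab at z = 384 on four corner posts — a stool. The seat top is 384 + 42 = 426 mm.


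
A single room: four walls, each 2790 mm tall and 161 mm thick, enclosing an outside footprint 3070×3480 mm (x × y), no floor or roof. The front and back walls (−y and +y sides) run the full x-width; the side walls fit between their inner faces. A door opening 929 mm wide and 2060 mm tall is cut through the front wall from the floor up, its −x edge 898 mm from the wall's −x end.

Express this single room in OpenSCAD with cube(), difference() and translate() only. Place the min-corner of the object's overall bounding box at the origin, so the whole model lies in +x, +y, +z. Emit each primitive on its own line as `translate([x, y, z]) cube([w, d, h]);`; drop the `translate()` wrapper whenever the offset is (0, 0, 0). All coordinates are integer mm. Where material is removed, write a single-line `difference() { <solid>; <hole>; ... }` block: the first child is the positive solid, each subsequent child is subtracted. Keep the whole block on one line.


difference() { cube([3070, 161, 2790]); translate([898, 0, 0]) cube([929, 161, 2060]); }
translate([0, 3319, 0]) cube([3070, 161, 2790]);
translate([0, 161, 0]) cube([161, 3158, 2790]);
translate([2909, 161, 0]) cube([161, 3158, 2790]);


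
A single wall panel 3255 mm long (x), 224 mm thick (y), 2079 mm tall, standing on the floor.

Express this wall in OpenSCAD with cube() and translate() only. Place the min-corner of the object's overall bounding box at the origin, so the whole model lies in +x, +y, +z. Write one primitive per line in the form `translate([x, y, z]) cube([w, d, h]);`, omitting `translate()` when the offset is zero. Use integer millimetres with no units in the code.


cube([3255, 224, 2079]);


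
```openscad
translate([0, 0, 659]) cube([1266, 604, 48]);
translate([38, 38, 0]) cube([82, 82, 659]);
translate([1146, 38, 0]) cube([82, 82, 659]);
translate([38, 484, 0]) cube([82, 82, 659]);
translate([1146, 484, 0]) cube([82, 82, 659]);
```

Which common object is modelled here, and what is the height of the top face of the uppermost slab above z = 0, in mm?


A table. The table height is 707 mm.

A 1266×604×48 slab sits at z = 659 on four 82 mm square posts — a table. The top surface is at 659 + 48 = 707 mm.


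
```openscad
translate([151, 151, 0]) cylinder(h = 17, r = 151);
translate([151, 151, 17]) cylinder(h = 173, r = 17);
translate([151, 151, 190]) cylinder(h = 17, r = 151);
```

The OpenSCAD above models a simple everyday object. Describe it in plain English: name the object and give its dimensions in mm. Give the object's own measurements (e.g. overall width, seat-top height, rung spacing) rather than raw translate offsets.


A spool: two coaxial disc flanges of radius 151 mm and thickness 17 mm, joined by a core cylinder of radius 17 mm and height 173 mm. The lower flange rests on z = 0 and the three cylinders share a vertical axis.


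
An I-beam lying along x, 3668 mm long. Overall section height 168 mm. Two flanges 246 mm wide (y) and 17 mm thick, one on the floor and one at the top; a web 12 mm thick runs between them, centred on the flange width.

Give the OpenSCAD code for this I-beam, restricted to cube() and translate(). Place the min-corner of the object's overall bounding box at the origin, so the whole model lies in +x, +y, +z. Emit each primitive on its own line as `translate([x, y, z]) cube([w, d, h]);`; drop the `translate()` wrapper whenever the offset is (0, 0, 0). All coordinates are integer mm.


cube([3668, 246, 17]);
translate([0, 117, 17]) cube([3668, 12, 134]);
translate([0, 0, 151]) cube([3668, 246, 17]);


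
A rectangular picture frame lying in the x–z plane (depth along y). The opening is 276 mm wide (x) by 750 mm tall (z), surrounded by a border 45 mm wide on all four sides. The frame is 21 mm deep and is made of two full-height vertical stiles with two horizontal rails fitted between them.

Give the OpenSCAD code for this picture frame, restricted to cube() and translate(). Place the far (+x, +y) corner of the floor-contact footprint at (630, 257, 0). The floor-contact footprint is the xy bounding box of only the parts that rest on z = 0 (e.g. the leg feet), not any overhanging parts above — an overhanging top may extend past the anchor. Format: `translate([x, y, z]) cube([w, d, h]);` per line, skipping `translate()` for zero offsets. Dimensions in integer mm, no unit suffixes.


translate([264, 236, 0]) cube([45, 21, 840]);
translate([585, 236, 0]) cube([45, 21, 840]);
translate([309, 236, 0]) cube([276, 21, 45]);
translate([309, 236, 795]) cube([276, 21, 45]);


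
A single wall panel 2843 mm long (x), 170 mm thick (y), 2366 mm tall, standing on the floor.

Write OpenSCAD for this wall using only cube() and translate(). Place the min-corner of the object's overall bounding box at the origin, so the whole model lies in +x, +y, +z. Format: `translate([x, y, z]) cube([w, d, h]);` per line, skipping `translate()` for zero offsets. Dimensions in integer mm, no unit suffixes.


cube([2843, 170, 2366]);


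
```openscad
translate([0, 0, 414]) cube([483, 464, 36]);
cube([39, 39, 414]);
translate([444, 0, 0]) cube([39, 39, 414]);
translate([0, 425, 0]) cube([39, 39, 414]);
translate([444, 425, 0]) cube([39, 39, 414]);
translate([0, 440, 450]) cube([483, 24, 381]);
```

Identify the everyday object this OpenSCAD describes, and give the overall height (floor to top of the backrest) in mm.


A chair. The overall height is 831 mm.

A slab on four corner posts with a tall panel at the back — a chair. The seat slab sits at z = 414 with thickness 36, and the 381 mm backrest starts at the seat top, so the overall height is 414 + 36 + 381 = 831 mm.


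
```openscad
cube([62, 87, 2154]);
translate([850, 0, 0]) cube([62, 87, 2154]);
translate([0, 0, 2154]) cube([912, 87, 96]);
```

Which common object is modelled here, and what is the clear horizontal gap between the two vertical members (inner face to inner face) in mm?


A door frame. The clear opening width is 788 mm.

Two 2154 mm tall posts with a header on top — a door frame. The left jamb is 62 mm wide at x = 0; the right jamb starts at x = 850. The clear opening is 850 − 62 = 788 mm.


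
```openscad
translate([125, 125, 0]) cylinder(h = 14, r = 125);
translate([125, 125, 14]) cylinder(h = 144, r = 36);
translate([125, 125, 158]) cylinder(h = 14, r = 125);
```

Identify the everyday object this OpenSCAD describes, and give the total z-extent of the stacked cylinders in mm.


A spool. The overall height is 172 mm.

Three coaxial cylinders, large–small–large — a spool. Two 14 mm flanges and a 144 mm core give 14 + 144 + 14 = 172 mm.


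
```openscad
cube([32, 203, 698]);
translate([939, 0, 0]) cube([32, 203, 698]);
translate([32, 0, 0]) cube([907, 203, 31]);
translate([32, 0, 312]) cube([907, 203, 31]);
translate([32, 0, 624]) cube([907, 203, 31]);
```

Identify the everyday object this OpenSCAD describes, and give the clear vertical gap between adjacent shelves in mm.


A bookshelf. The clear shelf gap is 281 mm.

Two tall side panels with 3 horizontal boards between them — a bookshelf. The first two shelf undersides are at z = 0 and z = 312; with shelf thickness 31, the clear gap is 312 − 0 − 31 = 281 mm.


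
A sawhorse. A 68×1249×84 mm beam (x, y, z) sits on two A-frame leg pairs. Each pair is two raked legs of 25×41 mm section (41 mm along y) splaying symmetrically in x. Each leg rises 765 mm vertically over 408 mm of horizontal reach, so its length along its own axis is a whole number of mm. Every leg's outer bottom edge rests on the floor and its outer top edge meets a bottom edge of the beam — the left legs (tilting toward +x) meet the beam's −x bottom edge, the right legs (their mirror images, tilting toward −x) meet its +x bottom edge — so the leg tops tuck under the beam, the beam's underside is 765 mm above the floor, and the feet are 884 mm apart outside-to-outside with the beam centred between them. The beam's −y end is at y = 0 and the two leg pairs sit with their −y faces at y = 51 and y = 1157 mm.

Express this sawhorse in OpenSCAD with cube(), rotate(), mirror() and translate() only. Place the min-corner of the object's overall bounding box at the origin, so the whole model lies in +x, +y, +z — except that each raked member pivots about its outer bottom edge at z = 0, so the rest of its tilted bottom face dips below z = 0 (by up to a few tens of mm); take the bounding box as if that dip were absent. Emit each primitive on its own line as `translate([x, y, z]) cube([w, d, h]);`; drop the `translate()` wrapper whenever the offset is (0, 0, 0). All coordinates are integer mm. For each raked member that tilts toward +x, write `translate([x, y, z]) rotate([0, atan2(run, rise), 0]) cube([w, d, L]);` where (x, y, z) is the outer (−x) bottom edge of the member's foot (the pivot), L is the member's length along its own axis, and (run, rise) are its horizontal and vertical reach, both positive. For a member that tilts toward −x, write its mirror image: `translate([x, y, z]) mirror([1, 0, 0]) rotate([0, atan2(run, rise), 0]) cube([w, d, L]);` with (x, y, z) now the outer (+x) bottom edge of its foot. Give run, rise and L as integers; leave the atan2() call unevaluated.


// leg length = √(408² + 765²) = 867
// right-leg outer foot x = 2·408 + 68 = 884
// beam min-corner = (408, 0, 765)
translate([408, 0, 765]) cube([68, 1249, 84]);
translate([0, 51, 0]) rotate([0, atan2(408, 765), 0]) cube([25, 41, 867]);
translate([884, 51, 0]) mirror([1, 0, 0]) rotate([0, atan2(408, 765), 0]) cube([25, 41, 867]);
translate([0, 1157, 0]) rotate([0, atan2(408, 765), 0]) cube([25, 41, 867]);
translate([884, 1157, 0]) mirror([1, 0, 0]) rotate([0, atan2(408, 765), 0]) cube([25, 41, 867]);


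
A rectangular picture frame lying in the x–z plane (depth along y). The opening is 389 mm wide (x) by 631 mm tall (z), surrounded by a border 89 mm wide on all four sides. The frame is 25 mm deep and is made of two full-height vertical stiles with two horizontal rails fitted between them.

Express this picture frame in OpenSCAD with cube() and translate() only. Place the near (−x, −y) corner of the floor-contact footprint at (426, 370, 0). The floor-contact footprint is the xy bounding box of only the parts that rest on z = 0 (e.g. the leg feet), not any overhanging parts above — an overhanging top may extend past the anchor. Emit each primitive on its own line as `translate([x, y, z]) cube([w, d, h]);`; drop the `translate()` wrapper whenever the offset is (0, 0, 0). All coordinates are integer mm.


translate([426, 370, 0]) cube([89, 25, 809]);
translate([904, 370, 0]) cube([89, 25, 809]);
translate([515, 370, 0]) cube([389, 25, 89]);
translate([515, 370, 720]) cube([389, 25, 89]);


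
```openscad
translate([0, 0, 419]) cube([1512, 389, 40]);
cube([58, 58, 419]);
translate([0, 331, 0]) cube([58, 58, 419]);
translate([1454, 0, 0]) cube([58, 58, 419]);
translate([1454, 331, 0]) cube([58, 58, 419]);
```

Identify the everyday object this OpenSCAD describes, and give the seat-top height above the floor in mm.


A bench. The seat-top height is 459 mm.

A long slab on four corner posts — a bench. The slab sits at z = 419 with thickness 40, so the top is 419 + 40 = 459 mm.


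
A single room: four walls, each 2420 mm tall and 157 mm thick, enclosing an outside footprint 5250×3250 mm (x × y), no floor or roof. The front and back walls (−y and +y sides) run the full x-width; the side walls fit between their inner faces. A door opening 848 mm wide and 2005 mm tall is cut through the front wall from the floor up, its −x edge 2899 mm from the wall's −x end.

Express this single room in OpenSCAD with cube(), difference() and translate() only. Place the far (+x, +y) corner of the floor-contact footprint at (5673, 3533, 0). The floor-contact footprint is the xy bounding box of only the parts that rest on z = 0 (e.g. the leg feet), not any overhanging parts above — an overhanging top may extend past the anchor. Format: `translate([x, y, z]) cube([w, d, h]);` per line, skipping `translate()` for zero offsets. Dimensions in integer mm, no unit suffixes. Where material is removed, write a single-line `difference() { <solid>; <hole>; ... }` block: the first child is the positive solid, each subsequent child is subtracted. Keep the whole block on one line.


difference() { translate([423, 283, 0]) cube([5250, 157, 2420]); translate([3322, 283, 0]) cube([848, 157, 2005]); }
translate([423, 3376, 0]) cube([5250, 157, 2420]);
translate([423, 440, 0]) cube([157, 2936, 2420]);
translate([5516, 440, 0]) cube([157, 2936, 2420]);


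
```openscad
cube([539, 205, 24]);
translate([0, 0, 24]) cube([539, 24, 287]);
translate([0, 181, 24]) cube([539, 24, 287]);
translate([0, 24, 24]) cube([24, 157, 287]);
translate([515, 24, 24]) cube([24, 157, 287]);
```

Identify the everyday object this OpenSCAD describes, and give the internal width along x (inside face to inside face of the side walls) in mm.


An open box. The internal width is 491 mm.

A 539×205 base slab with four walls standing on it — an open box. The base is 539 mm wide and the walls are 24 mm thick, so the internal width is 539 − 2 × 24 = 491 mm.


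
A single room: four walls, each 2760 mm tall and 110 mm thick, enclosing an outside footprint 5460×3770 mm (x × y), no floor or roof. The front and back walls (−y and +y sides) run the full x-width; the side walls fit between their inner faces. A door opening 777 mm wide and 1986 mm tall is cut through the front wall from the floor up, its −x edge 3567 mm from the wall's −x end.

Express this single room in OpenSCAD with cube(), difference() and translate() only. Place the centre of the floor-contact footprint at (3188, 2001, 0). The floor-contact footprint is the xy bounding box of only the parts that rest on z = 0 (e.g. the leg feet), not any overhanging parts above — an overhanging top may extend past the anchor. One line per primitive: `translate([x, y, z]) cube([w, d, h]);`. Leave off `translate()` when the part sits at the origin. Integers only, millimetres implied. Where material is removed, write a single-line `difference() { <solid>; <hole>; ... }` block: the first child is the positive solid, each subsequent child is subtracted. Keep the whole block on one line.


difference() { translate([458, 116, 0]) cube([5460, 110, 2760]); translate([4025, 116, 0]) cube([777, 110, 1986]); }
translate([458, 3776, 0]) cube([5460, 110, 2760]);
translate([458, 226, 0]) cube([110, 3550, 2760]);
translate([5808, 226, 0]) cube([110, 3550, 2760]);


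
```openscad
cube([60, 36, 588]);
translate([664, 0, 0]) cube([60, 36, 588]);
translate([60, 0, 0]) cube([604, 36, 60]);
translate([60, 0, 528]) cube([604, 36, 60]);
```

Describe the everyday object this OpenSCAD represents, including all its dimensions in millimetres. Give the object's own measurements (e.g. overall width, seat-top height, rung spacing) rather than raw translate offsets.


A rectangular picture frame lying in the x–z plane (depth along y). The opening is 604 mm wide (x) by 468 mm tall (z), surrounded by a border 60 mm wide on all four sides. The frame is 36 mm deep and is made of two full-height vertical stiles with two horizontal rails fitted between them.


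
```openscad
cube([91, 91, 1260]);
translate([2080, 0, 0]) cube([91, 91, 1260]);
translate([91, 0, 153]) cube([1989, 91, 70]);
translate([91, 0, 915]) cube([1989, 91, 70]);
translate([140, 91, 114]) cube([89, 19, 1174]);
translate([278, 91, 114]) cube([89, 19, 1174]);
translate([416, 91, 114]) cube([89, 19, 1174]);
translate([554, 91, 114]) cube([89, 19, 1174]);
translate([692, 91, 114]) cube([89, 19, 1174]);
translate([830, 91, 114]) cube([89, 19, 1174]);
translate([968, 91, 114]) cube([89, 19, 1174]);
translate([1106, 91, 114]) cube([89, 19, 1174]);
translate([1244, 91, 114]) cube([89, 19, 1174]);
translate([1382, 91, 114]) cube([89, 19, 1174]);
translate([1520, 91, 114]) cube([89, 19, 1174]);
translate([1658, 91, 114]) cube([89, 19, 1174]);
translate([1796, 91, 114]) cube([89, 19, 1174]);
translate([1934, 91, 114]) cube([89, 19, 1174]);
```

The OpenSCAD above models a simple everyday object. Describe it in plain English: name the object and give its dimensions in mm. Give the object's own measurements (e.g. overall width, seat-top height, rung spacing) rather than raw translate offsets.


A fence section. Two 91×91 mm posts, 1260 mm tall, stand on the floor with a clear span of 1989 mm between their inner faces. Two horizontal rails of 91×70 mm section span the gap between the posts with their undersides at z = 153 mm and z = 915 mm, flush with the posts' −y face. 14 pickets, each 89 mm wide, 19 mm thick and 1174 mm tall, are fixed to the +y face of the rails with their bottoms at z = 114 mm, spaced across the span with a 49 mm gap after the −x post and between neighbouring pickets, with 57 mm left before the +x post.


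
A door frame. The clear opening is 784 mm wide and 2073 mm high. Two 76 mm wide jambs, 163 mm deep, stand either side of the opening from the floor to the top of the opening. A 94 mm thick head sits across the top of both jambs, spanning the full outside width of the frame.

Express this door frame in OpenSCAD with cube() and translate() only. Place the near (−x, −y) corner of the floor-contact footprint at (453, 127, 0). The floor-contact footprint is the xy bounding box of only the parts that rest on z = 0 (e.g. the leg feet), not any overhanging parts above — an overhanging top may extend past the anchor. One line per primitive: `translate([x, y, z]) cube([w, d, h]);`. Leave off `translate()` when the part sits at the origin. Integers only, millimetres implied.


translate([453, 127, 0]) cube([76, 163, 2073]);
translate([1313, 127, 0]) cube([76, 163, 2073]);
translate([453, 127, 2073]) cube([936, 163, 94]);


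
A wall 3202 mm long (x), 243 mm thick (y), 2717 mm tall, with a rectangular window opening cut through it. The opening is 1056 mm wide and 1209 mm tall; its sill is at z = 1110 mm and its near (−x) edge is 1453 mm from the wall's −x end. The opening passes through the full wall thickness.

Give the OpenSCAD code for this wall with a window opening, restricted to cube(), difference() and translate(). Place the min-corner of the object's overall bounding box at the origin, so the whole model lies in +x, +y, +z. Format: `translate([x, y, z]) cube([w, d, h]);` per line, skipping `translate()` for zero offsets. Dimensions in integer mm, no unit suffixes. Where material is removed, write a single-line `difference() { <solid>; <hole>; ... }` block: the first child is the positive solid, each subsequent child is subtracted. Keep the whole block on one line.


difference() { cube([3202, 243, 2717]); translate([1453, 0, 1110]) cube([1056, 243, 1209]); }


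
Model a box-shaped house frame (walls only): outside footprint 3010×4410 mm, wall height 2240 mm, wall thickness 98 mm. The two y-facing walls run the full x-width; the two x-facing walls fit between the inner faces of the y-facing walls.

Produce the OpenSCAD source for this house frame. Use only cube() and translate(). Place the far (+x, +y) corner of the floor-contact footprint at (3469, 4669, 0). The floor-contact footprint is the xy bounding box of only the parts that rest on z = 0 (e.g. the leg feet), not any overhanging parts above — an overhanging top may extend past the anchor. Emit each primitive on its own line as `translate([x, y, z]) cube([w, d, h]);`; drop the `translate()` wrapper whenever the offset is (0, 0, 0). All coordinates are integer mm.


translate([459, 259, 0]) cube([3010, 98, 2240]);
translate([459, 4571, 0]) cube([3010, 98, 2240]);
translate([459, 357, 0]) cube([98, 4214, 2240]);
translate([3371, 357, 0]) cube([98, 4214, 2240]);


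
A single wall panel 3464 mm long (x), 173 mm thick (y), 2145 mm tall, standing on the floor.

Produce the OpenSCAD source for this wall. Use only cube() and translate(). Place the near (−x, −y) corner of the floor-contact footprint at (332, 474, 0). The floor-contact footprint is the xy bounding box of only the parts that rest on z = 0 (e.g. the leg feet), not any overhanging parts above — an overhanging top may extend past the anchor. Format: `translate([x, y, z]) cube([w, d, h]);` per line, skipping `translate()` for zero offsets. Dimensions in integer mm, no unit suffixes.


translate([332, 474, 0]) cube([3464, 173, 2145]);


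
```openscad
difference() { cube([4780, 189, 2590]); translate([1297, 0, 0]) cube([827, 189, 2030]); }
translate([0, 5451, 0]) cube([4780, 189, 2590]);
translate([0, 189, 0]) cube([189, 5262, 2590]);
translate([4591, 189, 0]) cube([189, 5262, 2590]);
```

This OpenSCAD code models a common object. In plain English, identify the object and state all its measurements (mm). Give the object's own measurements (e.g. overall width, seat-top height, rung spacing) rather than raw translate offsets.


A single room: four walls, each 2590 mm tall and 189 mm thick, enclosing an outside footprint 4780×5640 mm (x × y), no floor or roof. The front and back walls (−y and +y sides) run the full x-width; the side walls fit between their inner faces. A door opening 827 mm wide and 2030 mm tall is cut through the front wall from the floor up, its −x edge 1297 mm from the wall's −x end.


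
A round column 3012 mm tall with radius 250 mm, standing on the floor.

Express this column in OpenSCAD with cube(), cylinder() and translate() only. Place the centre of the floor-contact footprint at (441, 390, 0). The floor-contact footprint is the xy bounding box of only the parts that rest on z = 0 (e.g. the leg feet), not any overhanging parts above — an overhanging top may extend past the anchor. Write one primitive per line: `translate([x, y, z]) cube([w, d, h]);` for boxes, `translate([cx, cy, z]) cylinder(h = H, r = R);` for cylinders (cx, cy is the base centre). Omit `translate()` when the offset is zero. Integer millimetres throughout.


translate([441, 390, 0]) cylinder(h = 3012, r = 250);


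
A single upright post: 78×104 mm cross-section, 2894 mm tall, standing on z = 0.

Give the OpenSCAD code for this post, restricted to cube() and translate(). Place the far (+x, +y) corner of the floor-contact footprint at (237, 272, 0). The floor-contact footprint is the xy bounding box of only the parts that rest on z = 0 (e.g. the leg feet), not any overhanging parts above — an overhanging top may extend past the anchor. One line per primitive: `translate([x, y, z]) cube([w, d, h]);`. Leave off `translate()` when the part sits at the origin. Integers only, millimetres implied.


translate([159, 168, 0]) cube([78, 104, 2894]);


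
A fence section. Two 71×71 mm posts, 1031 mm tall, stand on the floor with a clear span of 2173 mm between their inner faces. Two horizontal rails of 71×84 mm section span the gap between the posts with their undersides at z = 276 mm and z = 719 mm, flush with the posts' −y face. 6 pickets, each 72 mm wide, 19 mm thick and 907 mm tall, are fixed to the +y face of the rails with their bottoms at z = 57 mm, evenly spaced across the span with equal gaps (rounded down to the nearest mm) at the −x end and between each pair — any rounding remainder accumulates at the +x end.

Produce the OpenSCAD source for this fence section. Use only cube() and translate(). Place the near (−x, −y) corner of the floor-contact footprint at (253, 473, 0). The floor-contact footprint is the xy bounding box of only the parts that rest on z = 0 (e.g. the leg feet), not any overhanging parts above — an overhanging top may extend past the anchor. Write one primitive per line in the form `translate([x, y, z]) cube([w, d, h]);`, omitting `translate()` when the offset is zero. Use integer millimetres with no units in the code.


translate([253, 473, 0]) cube([71, 71, 1031]);
translate([2497, 473, 0]) cube([71, 71, 1031]);
translate([324, 473, 276]) cube([2173, 71, 84]);
translate([324, 473, 719]) cube([2173, 71, 84]);
translate([572, 544, 57]) cube([72, 19, 907]);
translate([892, 544, 57]) cube([72, 19, 907]);
translate([1212, 544, 57]) cube([72, 19, 907]);
translate([1532, 544, 57]) cube([72, 19, 907]);
translate([1852, 544, 57]) cube([72, 19, 907]);
translate([2172, 544, 57]) cube([72, 19, 907]);


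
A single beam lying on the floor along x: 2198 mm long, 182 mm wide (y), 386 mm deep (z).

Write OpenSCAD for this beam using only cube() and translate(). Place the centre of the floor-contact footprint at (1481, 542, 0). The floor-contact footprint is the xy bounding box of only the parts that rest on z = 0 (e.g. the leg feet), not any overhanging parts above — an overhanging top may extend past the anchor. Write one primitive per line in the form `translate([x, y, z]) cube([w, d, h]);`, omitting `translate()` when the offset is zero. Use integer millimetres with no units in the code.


translate([382, 451, 0]) cube([2198, 182, 386]);


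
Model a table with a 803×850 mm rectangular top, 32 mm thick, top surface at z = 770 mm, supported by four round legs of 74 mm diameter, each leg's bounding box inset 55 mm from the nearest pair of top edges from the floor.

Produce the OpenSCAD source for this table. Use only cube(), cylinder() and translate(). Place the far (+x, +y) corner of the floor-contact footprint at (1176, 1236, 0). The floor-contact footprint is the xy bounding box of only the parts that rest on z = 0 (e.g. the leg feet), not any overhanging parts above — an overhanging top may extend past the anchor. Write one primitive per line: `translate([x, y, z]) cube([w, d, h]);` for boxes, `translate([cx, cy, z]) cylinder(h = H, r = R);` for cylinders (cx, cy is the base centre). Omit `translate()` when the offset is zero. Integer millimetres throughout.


translate([428, 441, 738]) cube([803, 850, 32]);
translate([520, 533, 0]) cylinder(h = 738, r = 37);
translate([1139, 533, 0]) cylinder(h = 738, r = 37);
translate([520, 1199, 0]) cylinder(h = 738, r = 37);
translate([1139, 1199, 0]) cylinder(h = 738, r = 37);


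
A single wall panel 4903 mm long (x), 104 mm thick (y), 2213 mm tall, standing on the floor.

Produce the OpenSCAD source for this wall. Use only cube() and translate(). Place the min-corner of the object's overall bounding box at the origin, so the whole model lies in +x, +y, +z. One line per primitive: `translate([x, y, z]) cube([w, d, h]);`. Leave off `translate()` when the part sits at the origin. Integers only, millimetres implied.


cube([4903, 104, 2213]);


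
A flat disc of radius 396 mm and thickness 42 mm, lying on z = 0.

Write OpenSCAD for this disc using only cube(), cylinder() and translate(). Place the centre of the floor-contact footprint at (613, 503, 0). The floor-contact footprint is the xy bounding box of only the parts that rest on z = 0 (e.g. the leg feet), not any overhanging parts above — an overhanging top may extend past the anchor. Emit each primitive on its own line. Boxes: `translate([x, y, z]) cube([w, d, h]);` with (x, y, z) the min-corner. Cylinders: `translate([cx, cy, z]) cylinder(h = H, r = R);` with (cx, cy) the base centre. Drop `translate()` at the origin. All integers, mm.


translate([613, 503, 0]) cylinder(h = 42, r = 396);


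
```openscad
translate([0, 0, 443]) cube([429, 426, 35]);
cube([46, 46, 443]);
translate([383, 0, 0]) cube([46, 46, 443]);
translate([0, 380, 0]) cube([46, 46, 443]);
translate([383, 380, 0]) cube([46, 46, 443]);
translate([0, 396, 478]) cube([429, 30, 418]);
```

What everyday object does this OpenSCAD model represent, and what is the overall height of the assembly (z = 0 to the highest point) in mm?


A chair. The overall height is 896 mm.

A slab on four corner posts with a tall panel at the back — a chair. The seat slab sits at z = 443 with thickness 35, and the 418 mm backrest starts at the seat top, so the overall height is 443 + 35 + 418 = 896 mm.


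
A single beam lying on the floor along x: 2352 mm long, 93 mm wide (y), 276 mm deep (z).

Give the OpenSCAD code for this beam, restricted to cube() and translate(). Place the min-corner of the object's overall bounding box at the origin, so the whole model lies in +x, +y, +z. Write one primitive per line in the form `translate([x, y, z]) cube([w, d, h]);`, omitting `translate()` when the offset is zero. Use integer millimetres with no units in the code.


cube([2352, 93, 276]);


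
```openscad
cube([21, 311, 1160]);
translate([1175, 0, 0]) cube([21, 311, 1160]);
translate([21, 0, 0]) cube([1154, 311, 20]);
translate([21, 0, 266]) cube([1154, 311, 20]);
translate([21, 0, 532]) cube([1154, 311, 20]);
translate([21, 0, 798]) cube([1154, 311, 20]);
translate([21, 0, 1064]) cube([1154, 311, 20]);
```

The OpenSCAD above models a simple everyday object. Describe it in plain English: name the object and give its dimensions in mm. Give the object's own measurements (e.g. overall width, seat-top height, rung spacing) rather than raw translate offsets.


An open bookshelf. Two side panels, each 21 mm thick, 311 mm deep and 1160 mm tall, stand 1196 mm apart (outside-to-outside). Between them sit 5 shelves, each 20 mm thick and 311 mm deep, spanning the full gap between the sides. The bottom shelf rests on the floor (its underside at z = 0) and the clear gap between one shelf's top and the next shelf's underside is 246 mm.


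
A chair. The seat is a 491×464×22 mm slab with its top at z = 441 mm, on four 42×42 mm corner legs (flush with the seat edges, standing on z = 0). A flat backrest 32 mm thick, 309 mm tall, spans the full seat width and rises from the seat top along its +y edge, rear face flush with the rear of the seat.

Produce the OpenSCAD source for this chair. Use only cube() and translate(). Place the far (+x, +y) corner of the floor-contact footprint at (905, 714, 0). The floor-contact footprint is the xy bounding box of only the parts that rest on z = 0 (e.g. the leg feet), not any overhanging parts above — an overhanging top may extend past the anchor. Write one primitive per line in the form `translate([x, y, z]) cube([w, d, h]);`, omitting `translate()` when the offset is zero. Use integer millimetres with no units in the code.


translate([414, 250, 419]) cube([491, 464, 22]);
translate([414, 250, 0]) cube([42, 42, 419]);
translate([863, 250, 0]) cube([42, 42, 419]);
translate([414, 672, 0]) cube([42, 42, 419]);
translate([863, 672, 0]) cube([42, 42, 419]);
translate([414, 682, 441]) cube([491, 32, 309]);


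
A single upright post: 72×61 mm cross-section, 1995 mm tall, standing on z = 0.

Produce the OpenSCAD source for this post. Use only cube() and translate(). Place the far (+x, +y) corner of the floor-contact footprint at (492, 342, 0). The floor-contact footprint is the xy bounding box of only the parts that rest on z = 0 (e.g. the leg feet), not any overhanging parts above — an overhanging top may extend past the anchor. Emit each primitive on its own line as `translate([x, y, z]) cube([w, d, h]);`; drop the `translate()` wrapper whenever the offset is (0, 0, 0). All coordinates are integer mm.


translate([420, 281, 0]) cube([72, 61, 1995]);


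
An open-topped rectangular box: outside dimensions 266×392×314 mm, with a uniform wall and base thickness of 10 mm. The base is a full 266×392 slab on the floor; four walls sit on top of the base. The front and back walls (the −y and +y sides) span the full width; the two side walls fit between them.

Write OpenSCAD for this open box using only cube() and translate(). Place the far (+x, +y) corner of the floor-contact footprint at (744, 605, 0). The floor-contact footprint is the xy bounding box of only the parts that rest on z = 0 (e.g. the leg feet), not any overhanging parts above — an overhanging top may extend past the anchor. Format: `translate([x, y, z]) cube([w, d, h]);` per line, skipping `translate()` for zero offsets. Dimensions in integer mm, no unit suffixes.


translate([478, 213, 0]) cube([266, 392, 10]);
translate([478, 213, 10]) cube([266, 10, 304]);
translate([478, 595, 10]) cube([266, 10, 304]);
translate([478, 223, 10]) cube([10, 372, 304]);
translate([734, 223, 10]) cube([10, 372, 304]);
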